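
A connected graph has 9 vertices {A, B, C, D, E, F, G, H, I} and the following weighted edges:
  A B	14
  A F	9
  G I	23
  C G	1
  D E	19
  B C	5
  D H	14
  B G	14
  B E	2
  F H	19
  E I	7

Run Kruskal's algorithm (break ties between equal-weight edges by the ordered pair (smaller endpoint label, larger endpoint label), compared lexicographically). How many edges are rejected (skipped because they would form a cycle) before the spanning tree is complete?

Kruskal: consider edges lightest-first.
C G (1): add — endpoints in different components.
B E (2): add — endpoints in different components.
B C (5): add — endpoints in different components.
E I (7): add — endpoints in different components.
A F (9): add — endpoints in different components.
A B (14): add — endpoints in different components.
B G (14): skip — B and G already connected.
D H (14): add — endpoints in different components.
D E (19): add — endpoints in different components.
Edges rejected before the tree was complete: 1.

1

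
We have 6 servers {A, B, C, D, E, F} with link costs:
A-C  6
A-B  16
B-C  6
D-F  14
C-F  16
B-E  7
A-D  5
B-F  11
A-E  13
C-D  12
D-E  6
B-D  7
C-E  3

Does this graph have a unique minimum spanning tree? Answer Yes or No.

No

Kruskal's algorithm — process edges by increasing weight (ties by edge label):
C-E (3): add — endpoints in different components.
A-D (5): add — endpoints in different components.
A-C (6): add — endpoints in different components.
B-C (6): add — endpoints in different components.
D-E (6): skip — D and E already connected.
B-D (7): skip — B and D already connected.
B-E (7): skip — B and E already connected.
B-F (11): add — endpoints in different components.
Non-tree edge D-E has weight 6, equal to the heaviest edge on its tree cycle — swapping gives another MST of the same weight. Not unique.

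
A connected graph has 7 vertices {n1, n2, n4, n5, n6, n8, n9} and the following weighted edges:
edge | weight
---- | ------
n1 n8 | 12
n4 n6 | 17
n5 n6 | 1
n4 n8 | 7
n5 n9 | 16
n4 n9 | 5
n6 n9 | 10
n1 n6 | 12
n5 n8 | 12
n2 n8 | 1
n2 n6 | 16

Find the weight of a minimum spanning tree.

Kruskal's algorithm — process edges by increasing weight (ties by edge label):
n2 n8 (1): add — endpoints in different components.
n5 n6 (1): add — endpoints in different components.
n4 n9 (5): add — endpoints in different components.
n4 n8 (7): add — endpoints in different components.
n6 n9 (10): add — endpoints in different components.
n1 n6 (12): add — endpoints in different components.
MST edges: n2 n8, n5 n6, n4 n9, n4 n8, n6 n9, n1 n6; total weight 1+1+5+7+10+12 = 36.

36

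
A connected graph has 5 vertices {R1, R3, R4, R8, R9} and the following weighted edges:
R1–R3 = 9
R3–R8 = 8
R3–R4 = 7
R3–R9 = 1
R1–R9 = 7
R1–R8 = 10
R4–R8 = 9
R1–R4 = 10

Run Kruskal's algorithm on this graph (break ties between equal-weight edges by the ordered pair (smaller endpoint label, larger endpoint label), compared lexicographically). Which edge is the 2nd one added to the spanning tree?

Kruskal: consider edges lightest-first.
R3–R9 (1): add — endpoints in different components.
R1–R9 (7): add — endpoints in different components.
R3–R4 (7): add — endpoints in different components.
R3–R8 (8): add — endpoints in different components.
The 2nd edge added is R1–R9.

R1-R9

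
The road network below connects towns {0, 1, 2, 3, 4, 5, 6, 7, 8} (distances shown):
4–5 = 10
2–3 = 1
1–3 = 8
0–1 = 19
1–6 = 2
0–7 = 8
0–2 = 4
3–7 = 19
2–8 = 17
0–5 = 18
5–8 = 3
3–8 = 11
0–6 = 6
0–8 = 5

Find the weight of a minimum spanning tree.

39

Prim, starting at 0.
Step 1: cheapest edge leaving the tree is 0–2 (4); add 2.
Step 2: cheapest edge leaving the tree is 2–3 (1); add 3.
Step 3: cheapest edge leaving the tree is 0–8 (5); add 8.
Step 4: cheapest edge leaving the tree is 5–8 (3); add 5.
Step 5: cheapest edge leaving the tree is 0–6 (6); add 6.
Step 6: cheapest edge leaving the tree is 1–6 (2); add 1.
Step 7: cheapest edge leaving the tree is 0–7 (8); add 7.
Step 8: cheapest edge leaving the tree is 4–5 (10); add 4.
MST edges: 0–2, 2–3, 0–8, 5–8, 0–6, 1–6, 0–7, 4–5; total weight 4+1+5+3+6+2+8+10 = 39.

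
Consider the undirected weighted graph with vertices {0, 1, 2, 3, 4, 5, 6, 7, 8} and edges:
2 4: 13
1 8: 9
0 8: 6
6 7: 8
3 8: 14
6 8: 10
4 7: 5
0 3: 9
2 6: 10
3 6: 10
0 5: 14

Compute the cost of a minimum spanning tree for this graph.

Grow the tree from 6 using Prim:
Step 1: cheapest edge leaving the tree is 6 7 (8); add 7.
Step 2: cheapest edge leaving the tree is 4 7 (5); add 4.
Step 3: cheapest edge leaving the tree is 2 6 (10); add 2.
Step 4: cheapest edge leaving the tree is 3 6 (10); add 3.
Step 5: cheapest edge leaving the tree is 0 3 (9); add 0.
Step 6: cheapest edge leaving the tree is 0 8 (6); add 8.
Step 7: cheapest edge leaving the tree is 1 8 (9); add 1.
Step 8: cheapest edge leaving the tree is 0 5 (14); add 5.
MST edges: 6 7, 4 7, 2 6, 3 6, 0 3, 0 8, 1 8, 0 5; total weight 8+5+10+10+9+6+9+14 = 71.

71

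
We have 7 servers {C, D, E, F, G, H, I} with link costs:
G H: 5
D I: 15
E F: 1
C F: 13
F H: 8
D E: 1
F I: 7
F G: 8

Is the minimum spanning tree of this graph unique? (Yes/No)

Sort edges by weight, then run Kruskal:
D E (1): add. Components now {C} {D,E} {F} {G} {H} {I}
E F (1): add. Components now {C} {D,E,F} {G} {H} {I}
G H (5): add. Components now {C} {D,E,F} {G,H} {I}
F I (7): add. Components now {C} {D,E,F,I} {G,H}
F G (8): add. Components now {C} {D,E,F,G,H,I}
F H (8): skip — F and H already connected.
C F (13): add. Components now {C,D,E,F,G,H,I}
Non-tree edge F H has weight 8, equal to the heaviest edge on its tree cycle — swapping gives another MST of the same weight. Not unique.

No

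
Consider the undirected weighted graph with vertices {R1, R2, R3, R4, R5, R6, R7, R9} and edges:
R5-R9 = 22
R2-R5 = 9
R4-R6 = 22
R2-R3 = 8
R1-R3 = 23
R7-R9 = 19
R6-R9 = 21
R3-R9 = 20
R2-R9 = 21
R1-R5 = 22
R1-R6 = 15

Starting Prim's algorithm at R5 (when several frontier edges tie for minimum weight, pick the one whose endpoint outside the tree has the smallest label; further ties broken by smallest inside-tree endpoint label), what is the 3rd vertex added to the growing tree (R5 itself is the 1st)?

R3

Prim, starting at R5.
Step 1: frontier [R2-R5 9, R1-R5 22, R5-R9 22] → take R2-R5 (9); add R2.
Step 2: frontier [R2-R3 8, R2-R9 21, R1-R5 22, R5-R9 22] → take R2-R3 (8); add R3.
Step 3: frontier [R2-R9 21, R3-R9 20, R1-R3 23, R1-R5 22, R5-R9 22] → take R3-R9 (20); add R9.
Step 4: frontier [R1-R3 23, R1-R5 22, R7-R9 19, R6-R9 21] → take R7-R9 (19); add R7.
Step 5: frontier [R1-R3 23, R1-R5 22, R6-R9 21] → take R6-R9 (21); add R6.
Step 6: frontier [R1-R3 23, R1-R5 22, R1-R6 15, R4-R6 22] → take R1-R6 (15); add R1.
Step 7: frontier [R4-R6 22] → take R4-R6 (22); add R4.
Vertex order: R5, R2, R3, R9, R7, R6, R1, R4. The 3rd vertex is R3.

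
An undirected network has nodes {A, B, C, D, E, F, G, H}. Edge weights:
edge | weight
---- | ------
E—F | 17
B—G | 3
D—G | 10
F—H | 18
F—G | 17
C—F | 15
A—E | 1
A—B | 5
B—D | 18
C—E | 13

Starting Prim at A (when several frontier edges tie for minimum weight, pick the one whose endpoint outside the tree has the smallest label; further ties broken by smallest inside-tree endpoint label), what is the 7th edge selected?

F-H

Prim, starting at A.
Step 1: frontier [A—E 1, A—B 5] → take A—E (1); add E.
Step 2: frontier [A—B 5, C—E 13, E—F 17] → take A—B (5); add B.
Step 3: frontier [B—G 3, B—D 18, C—E 13, E—F 17] → take B—G (3); add G.
Step 4: frontier [B—D 18, C—E 13, E—F 17, D—G 10, F—G 17] → take D—G (10); add D.
Step 5: frontier [C—E 13, E—F 17, F—G 17] → take C—E (13); add C.
Step 6: frontier [C—F 15, E—F 17, F—G 17] → take C—F (15); add F.
Step 7: frontier [F—H 18] → take F—H (18); add H.
The 7th edge added is F—H.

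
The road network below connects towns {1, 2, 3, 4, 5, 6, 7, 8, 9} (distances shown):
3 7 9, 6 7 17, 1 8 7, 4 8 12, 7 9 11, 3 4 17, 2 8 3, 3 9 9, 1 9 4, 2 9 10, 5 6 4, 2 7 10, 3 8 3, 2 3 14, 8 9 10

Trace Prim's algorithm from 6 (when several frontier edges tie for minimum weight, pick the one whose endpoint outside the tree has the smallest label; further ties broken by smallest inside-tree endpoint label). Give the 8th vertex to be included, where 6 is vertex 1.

9

Grow the tree from 6 using Prim:
Step 1: cheapest edge leaving the tree is 5 6 (4); add 5.
Step 2: cheapest edge leaving the tree is 6 7 (17); add 7.
Step 3: cheapest edge leaving the tree is 3 7 (9); add 3.
Step 4: cheapest edge leaving the tree is 3 8 (3); add 8.
Step 5: cheapest edge leaving the tree is 2 8 (3); add 2.
Step 6: cheapest edge leaving the tree is 1 8 (7); add 1.
Step 7: cheapest edge leaving the tree is 1 9 (4); add 9.
Step 8: cheapest edge leaving the tree is 4 8 (12); add 4.
Vertex order: 6, 5, 7, 3, 8, 2, 1, 9, 4. The 8th vertex is 9.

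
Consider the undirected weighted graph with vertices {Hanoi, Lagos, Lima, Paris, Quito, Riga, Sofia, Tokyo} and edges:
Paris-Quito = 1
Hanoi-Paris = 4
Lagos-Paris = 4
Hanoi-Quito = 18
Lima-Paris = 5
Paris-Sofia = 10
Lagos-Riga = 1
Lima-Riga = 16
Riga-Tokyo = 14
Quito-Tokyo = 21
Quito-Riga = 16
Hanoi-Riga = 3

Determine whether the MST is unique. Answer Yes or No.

Kruskal's algorithm — process edges by increasing weight (ties by edge label):
Lagos-Riga (1): add — endpoints in different components.
Paris-Quito (1): add — endpoints in different components.
Hanoi-Riga (3): add — endpoints in different components.
Hanoi-Paris (4): add — endpoints in different components.
Lagos-Paris (4): skip — Paris and Lagos already connected.
Lima-Paris (5): add — endpoints in different components.
Paris-Sofia (10): add — endpoints in different components.
Riga-Tokyo (14): add — endpoints in different components.
Non-tree edge Lagos-Paris has weight 4, equal to the heaviest edge on its tree cycle — swapping gives another MST of the same weight. Not unique.

No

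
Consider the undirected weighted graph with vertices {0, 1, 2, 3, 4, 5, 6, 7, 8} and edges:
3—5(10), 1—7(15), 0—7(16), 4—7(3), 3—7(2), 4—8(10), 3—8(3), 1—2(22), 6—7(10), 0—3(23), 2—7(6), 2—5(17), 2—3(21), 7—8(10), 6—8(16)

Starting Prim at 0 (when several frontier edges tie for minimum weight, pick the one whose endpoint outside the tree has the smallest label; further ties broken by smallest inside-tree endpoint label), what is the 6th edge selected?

3-5

Prim, starting at 0.
Step 1: cheapest edge leaving the tree is 0—7 (16); add 7.
Step 2: cheapest edge leaving the tree is 3—7 (2); add 3.
Step 3: cheapest edge leaving the tree is 4—7 (3); add 4.
Step 4: cheapest edge leaving the tree is 3—8 (3); add 8.
Step 5: cheapest edge leaving the tree is 2—7 (6); add 2.
Step 6: cheapest edge leaving the tree is 3—5 (10); add 5.
Step 7: cheapest edge leaving the tree is 6—7 (10); add 6.
Step 8: cheapest edge leaving the tree is 1—7 (15); add 1.
The 6th edge added is 3—5.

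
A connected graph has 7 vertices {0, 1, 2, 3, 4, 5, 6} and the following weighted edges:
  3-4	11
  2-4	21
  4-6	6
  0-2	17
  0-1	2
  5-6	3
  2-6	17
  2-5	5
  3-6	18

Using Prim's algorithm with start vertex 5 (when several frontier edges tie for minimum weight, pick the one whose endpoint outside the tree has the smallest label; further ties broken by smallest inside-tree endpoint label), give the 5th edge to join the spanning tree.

Grow the tree from 5 using Prim:
Step 1: frontier [5-6 3, 2-5 5] → take 5-6 (3); add 6.
Step 2: frontier [2-5 5, 4-6 6, 2-6 17, 3-6 18] → take 2-5 (5); add 2.
Step 3: frontier [0-2 17, 2-4 21, 4-6 6, 3-6 18] → take 4-6 (6); add 4.
Step 4: frontier [0-2 17, 3-4 11, 3-6 18] → take 3-4 (11); add 3.
Step 5: frontier [0-2 17] → take 0-2 (17); add 0.
Step 6: frontier [0-1 2] → take 0-1 (2); add 1.
The 5th edge added is 0-2.

0-2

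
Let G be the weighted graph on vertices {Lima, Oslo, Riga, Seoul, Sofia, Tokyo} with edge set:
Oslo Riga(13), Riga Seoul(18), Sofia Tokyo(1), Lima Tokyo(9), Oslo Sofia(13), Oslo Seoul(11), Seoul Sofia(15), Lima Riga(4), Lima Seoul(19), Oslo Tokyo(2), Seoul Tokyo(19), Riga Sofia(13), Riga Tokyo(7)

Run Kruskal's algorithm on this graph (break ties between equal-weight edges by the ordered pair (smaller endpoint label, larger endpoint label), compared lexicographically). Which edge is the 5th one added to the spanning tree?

Oslo-Seoul

Sort edges by weight, then run Kruskal:
Sofia Tokyo (1): add — endpoints in different components.
Oslo Tokyo (2): add — endpoints in different components.
Lima Riga (4): add — endpoints in different components.
Riga Tokyo (7): add — endpoints in different components.
Lima Tokyo (9): skip — Tokyo and Lima already connected.
Oslo Seoul (11): add — endpoints in different components.
The 5th edge added is Oslo Seoul.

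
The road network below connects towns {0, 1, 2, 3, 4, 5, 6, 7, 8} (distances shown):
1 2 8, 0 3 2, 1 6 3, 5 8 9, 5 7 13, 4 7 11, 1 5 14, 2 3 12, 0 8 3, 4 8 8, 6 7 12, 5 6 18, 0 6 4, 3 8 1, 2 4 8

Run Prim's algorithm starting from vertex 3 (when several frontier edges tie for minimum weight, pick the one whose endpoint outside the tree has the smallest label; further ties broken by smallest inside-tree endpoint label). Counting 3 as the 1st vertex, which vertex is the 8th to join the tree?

Prim's algorithm from 3:
Step 1: cheapest edge leaving the tree is 3 8 (1); add 8.
Step 2: cheapest edge leaving the tree is 0 3 (2); add 0.
Step 3: cheapest edge leaving the tree is 0 6 (4); add 6.
Step 4: cheapest edge leaving the tree is 1 6 (3); add 1.
Step 5: cheapest edge leaving the tree is 1 2 (8); add 2.
Step 6: cheapest edge leaving the tree is 2 4 (8); add 4.
Step 7: cheapest edge leaving the tree is 5 8 (9); add 5.
Step 8: cheapest edge leaving the tree is 4 7 (11); add 7.
Vertex order: 3, 8, 0, 6, 1, 2, 4, 5, 7. The 8th vertex is 5.

5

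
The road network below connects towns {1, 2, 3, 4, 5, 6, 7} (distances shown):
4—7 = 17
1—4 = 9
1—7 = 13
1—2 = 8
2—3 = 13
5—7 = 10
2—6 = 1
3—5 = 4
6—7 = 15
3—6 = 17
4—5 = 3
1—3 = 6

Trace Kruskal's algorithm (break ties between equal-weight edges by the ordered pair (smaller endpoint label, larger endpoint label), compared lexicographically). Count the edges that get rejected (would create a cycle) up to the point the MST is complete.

Kruskal's algorithm — process edges by increasing weight (ties by edge label):
2—6 (1): add — endpoints in different components.
4—5 (3): add — endpoints in different components.
3—5 (4): add — endpoints in different components.
1—3 (6): add — endpoints in different components.
1—2 (8): add — endpoints in different components.
1—4 (9): skip — 1 and 4 already connected.
5—7 (10): add — endpoints in different components.
Edges rejected before the tree was complete: 1.

1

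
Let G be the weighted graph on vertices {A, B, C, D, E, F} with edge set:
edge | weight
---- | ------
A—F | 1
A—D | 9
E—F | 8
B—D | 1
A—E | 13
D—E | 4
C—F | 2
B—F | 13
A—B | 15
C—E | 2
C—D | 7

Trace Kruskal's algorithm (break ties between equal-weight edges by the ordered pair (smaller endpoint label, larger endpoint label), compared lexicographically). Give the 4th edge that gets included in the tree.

C-F

Kruskal: consider edges lightest-first.
A—F (1): add — endpoints in different components.
B—D (1): add — endpoints in different components.
C—E (2): add — endpoints in different components.
C—F (2): add — endpoints in different components.
D—E (4): add — endpoints in different components.
The 4th edge added is C—F.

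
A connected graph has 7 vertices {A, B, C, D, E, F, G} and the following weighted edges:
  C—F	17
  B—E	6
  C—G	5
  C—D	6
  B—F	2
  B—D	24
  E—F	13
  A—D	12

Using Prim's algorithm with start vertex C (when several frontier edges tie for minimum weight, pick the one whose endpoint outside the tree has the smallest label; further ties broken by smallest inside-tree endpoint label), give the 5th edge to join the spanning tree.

B-F

Grow the tree from C using Prim:
Step 1: cheapest edge leaving the tree is C—G (5); add G.
Step 2: cheapest edge leaving the tree is C—D (6); add D.
Step 3: cheapest edge leaving the tree is A—D (12); add A.
Step 4: cheapest edge leaving the tree is C—F (17); add F.
Step 5: cheapest edge leaving the tree is B—F (2); add B.
Step 6: cheapest edge leaving the tree is B—E (6); add E.
The 5th edge added is B—F.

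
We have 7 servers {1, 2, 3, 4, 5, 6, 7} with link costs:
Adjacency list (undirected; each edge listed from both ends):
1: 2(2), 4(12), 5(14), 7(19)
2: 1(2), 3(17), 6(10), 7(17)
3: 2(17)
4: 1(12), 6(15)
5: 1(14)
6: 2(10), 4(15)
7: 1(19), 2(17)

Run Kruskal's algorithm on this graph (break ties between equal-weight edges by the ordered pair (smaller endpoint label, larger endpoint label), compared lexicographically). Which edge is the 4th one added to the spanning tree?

1-5

Sort edges by weight, then run Kruskal:
1—2 (2): add — endpoints in different components.
2—6 (10): add — endpoints in different components.
1—4 (12): add — endpoints in different components.
1—5 (14): add — endpoints in different components.
4—6 (15): skip — 4 and 6 already connected.
2—3 (17): add — endpoints in different components.
2—7 (17): add — endpoints in different components.
The 4th edge added is 1—5.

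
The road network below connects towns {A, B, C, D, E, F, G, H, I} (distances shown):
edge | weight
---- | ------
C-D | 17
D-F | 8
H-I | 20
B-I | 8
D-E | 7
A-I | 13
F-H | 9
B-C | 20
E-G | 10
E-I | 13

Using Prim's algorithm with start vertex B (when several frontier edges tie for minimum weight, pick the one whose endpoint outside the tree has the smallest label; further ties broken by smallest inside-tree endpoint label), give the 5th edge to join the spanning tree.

Grow the tree from B using Prim:
Step 1: cheapest edge leaving the tree is B-I (8); add I.
Step 2: cheapest edge leaving the tree is A-I (13); add A.
Step 3: cheapest edge leaving the tree is E-I (13); add E.
Step 4: cheapest edge leaving the tree is D-E (7); add D.
Step 5: cheapest edge leaving the tree is D-F (8); add F.
Step 6: cheapest edge leaving the tree is F-H (9); add H.
Step 7: cheapest edge leaving the tree is E-G (10); add G.
Step 8: cheapest edge leaving the tree is C-D (17); add C.
The 5th edge added is D-F.

D-F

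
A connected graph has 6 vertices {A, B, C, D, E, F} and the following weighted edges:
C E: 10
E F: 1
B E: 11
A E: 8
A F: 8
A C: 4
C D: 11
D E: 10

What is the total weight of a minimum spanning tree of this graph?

34

Grow the tree from F using Prim:
Step 1: frontier [E F 1, A F 8] → take E F (1); add E.
Step 2: frontier [A E 8, C E 10, D E 10, B E 11, A F 8] → take A E (8); add A.
Step 3: frontier [A C 4, C E 10, D E 10, B E 11] → take A C (4); add C.
Step 4: frontier [C D 11, D E 10, B E 11] → take D E (10); add D.
Step 5: frontier [B E 11] → take B E (11); add B.
MST edges: E F, A E, A C, D E, B E; total weight 1+8+4+10+11 = 34.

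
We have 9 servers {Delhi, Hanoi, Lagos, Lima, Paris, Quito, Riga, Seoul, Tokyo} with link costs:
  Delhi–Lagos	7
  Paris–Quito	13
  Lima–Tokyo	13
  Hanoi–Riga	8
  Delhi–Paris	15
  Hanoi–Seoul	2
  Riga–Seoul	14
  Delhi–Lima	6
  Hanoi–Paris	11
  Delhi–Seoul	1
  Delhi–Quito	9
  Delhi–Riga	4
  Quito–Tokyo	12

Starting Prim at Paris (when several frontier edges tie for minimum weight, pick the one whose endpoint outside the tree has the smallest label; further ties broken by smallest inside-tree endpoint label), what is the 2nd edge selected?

Prim's algorithm from Paris:
Step 1: cheapest edge leaving the tree is Hanoi–Paris (11); add Hanoi.
Step 2: cheapest edge leaving the tree is Hanoi–Seoul (2); add Seoul.
Step 3: cheapest edge leaving the tree is Delhi–Seoul (1); add Delhi.
Step 4: cheapest edge leaving the tree is Delhi–Riga (4); add Riga.
Step 5: cheapest edge leaving the tree is Delhi–Lima (6); add Lima.
Step 6: cheapest edge leaving the tree is Delhi–Lagos (7); add Lagos.
Step 7: cheapest edge leaving the tree is Delhi–Quito (9); add Quito.
Step 8: cheapest edge leaving the tree is Quito–Tokyo (12); add Tokyo.
The 2nd edge added is Hanoi–Seoul.

Hanoi-Seoul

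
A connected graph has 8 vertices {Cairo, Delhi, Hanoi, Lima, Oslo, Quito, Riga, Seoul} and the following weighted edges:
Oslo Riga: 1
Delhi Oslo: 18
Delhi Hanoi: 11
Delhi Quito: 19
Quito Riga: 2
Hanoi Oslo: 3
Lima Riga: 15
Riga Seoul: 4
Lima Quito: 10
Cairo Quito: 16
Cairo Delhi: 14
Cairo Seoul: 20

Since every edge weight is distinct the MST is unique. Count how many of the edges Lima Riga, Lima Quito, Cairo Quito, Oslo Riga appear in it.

Kruskal: consider edges lightest-first.
Oslo Riga (1): add — endpoints in different components.
Quito Riga (2): add — endpoints in different components.
Hanoi Oslo (3): add — endpoints in different components.
Riga Seoul (4): add — endpoints in different components.
Lima Quito (10): add — endpoints in different components.
Delhi Hanoi (11): add — endpoints in different components.
Cairo Delhi (14): add — endpoints in different components.
MST edge set: {Oslo Riga, Quito Riga, Hanoi Oslo, Riga Seoul, Lima Quito, Delhi Hanoi, Cairo Delhi}.
Of the listed edges, {Lima Quito, Oslo Riga} are in the MST → 2.

2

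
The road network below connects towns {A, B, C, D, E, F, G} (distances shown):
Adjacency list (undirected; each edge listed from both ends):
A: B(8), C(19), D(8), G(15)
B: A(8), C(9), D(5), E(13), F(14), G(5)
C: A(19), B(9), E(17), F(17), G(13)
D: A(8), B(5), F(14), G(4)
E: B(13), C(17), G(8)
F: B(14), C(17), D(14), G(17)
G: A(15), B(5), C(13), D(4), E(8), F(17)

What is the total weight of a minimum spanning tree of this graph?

48

Kruskal's algorithm — process edges by increasing weight (ties by edge label):
D-G (4): add. Components now {A} {B} {C} {D,G} {E} {F}
B-D (5): add. Components now {A} {B,D,G} {C} {E} {F}
B-G (5): skip — B and G already connected.
A-B (8): add. Components now {A,B,D,G} {C} {E} {F}
A-D (8): skip — A and D already connected.
E-G (8): add. Components now {A,B,D,E,G} {C} {F}
B-C (9): add. Components now {A,B,C,D,E,G} {F}
B-E (13): skip — B and E already connected.
C-G (13): skip — C and G already connected.
B-F (14): add. Components now {A,B,C,D,E,F,G}
MST edges: D-G, B-D, A-B, E-G, B-C, B-F; total weight 4+5+8+8+9+14 = 48.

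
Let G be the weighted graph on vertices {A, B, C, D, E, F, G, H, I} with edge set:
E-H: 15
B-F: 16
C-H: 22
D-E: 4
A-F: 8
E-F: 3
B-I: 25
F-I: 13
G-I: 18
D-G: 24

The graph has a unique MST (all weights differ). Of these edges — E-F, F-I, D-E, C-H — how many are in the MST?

Kruskal: consider edges lightest-first.
E-F (3): add — endpoints in different components.
D-E (4): add — endpoints in different components.
A-F (8): add — endpoints in different components.
F-I (13): add — endpoints in different components.
E-H (15): add — endpoints in different components.
B-F (16): add — endpoints in different components.
G-I (18): add — endpoints in different components.
C-H (22): add — endpoints in different components.
MST edge set: {E-F, D-E, A-F, F-I, E-H, B-F, G-I, C-H}.
Of the listed edges, {E-F, F-I, D-E, C-H} are in the MST → 4.

4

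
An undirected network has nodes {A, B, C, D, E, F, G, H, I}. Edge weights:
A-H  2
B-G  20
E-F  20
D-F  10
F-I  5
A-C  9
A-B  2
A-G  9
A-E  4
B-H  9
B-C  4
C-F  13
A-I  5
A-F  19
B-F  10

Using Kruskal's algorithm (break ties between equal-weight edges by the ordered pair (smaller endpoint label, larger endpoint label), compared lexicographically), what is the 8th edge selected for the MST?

D-F

Kruskal: consider edges lightest-first.
A-B (2): add — endpoints in different components.
A-H (2): add — endpoints in different components.
A-E (4): add — endpoints in different components.
B-C (4): add — endpoints in different components.
A-I (5): add — endpoints in different components.
F-I (5): add — endpoints in different components.
A-C (9): skip — A and C already connected.
A-G (9): add — endpoints in different components.
B-H (9): skip — B and H already connected.
B-F (10): skip — B and F already connected.
D-F (10): add — endpoints in different components.
The 8th edge added is D-F.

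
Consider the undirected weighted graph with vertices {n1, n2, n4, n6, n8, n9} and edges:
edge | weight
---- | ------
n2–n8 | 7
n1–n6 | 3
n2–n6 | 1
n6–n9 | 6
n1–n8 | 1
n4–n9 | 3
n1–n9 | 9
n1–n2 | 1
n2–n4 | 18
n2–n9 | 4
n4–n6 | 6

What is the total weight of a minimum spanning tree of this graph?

Sort edges by weight, then run Kruskal:
n1–n2 (1): add — endpoints in different components.
n1–n8 (1): add — endpoints in different components.
n2–n6 (1): add — endpoints in different components.
n1–n6 (3): skip — n1 and n6 already connected.
n4–n9 (3): add — endpoints in different components.
n2–n9 (4): add — endpoints in different components.
MST edges: n1–n2, n1–n8, n2–n6, n4–n9, n2–n9; total weight 1+1+1+3+4 = 10.

10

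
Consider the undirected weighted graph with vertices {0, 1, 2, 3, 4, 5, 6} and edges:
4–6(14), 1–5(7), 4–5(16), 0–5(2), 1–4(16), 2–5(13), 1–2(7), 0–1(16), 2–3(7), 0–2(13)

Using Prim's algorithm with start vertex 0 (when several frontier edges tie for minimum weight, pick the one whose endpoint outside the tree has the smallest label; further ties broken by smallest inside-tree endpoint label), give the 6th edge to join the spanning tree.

Grow the tree from 0 using Prim:
Step 1: frontier [0–5 2, 0–2 13, 0–1 16] → take 0–5 (2); add 5.
Step 2: frontier [0–2 13, 0–1 16, 1–5 7, 2–5 13, 4–5 16] → take 1–5 (7); add 1.
Step 3: frontier [0–2 13, 1–2 7, 1–4 16, 2–5 13, 4–5 16] → take 1–2 (7); add 2.
Step 4: frontier [1–4 16, 2–3 7, 4–5 16] → take 2–3 (7); add 3.
Step 5: frontier [1–4 16, 4–5 16] → take 1–4 (16); add 4.
Step 6: frontier [4–6 14] → take 4–6 (14); add 6.
The 6th edge added is 4–6.

4-6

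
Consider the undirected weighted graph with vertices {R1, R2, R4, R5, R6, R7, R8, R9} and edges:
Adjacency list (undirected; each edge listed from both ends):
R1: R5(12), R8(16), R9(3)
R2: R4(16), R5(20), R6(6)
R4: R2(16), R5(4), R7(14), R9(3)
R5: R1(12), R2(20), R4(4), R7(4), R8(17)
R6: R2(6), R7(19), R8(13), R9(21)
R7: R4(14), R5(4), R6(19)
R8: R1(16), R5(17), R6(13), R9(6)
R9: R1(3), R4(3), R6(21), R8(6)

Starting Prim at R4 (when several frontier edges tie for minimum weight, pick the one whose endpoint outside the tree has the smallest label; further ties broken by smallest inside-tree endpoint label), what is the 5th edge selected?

R8-R9

Grow the tree from R4 using Prim:
Step 1: cheapest edge leaving the tree is R4–R9 (3); add R9.
Step 2: cheapest edge leaving the tree is R1–R9 (3); add R1.
Step 3: cheapest edge leaving the tree is R4–R5 (4); add R5.
Step 4: cheapest edge leaving the tree is R5–R7 (4); add R7.
Step 5: cheapest edge leaving the tree is R8–R9 (6); add R8.
Step 6: cheapest edge leaving the tree is R6–R8 (13); add R6.
Step 7: cheapest edge leaving the tree is R2–R6 (6); add R2.
The 5th edge added is R8–R9.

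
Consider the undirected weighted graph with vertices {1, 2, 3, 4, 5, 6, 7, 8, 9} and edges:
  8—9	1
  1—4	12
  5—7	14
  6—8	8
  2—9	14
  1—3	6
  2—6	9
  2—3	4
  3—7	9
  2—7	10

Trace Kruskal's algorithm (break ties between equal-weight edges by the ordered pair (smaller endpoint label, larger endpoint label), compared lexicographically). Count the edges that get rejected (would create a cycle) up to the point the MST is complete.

Sort edges by weight, then run Kruskal:
8—9 (1): add — endpoints in different components.
2—3 (4): add — endpoints in different components.
1—3 (6): add — endpoints in different components.
6—8 (8): add — endpoints in different components.
2—6 (9): add — endpoints in different components.
3—7 (9): add — endpoints in different components.
2—7 (10): skip — 2 and 7 already connected.
1—4 (12): add — endpoints in different components.
2—9 (14): skip — 2 and 9 already connected.
5—7 (14): add — endpoints in different components.
Edges rejected before the tree was complete: 2.

2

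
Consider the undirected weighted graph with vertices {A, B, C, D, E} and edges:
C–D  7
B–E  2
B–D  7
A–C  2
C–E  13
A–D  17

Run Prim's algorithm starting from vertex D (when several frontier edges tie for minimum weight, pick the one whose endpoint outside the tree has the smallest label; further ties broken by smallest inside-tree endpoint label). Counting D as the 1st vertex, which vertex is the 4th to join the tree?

Prim, starting at D.
Step 1: cheapest edge leaving the tree is B–D (7); add B.
Step 2: cheapest edge leaving the tree is B–E (2); add E.
Step 3: cheapest edge leaving the tree is C–D (7); add C.
Step 4: cheapest edge leaving the tree is A–C (2); add A.
Vertex order: D, B, E, C, A. The 4th vertex is C.

C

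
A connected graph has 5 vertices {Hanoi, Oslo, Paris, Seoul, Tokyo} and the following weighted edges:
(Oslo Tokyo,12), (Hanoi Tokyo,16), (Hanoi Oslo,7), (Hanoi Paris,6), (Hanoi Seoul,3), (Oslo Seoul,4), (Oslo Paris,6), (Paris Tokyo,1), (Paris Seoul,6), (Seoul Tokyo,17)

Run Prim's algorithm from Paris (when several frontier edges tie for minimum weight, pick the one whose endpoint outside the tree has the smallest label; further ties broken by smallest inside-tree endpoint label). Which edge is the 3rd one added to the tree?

Grow the tree from Paris using Prim:
Step 1: cheapest edge leaving the tree is Paris Tokyo (1); add Tokyo.
Step 2: cheapest edge leaving the tree is Hanoi Paris (6); add Hanoi.
Step 3: cheapest edge leaving the tree is Hanoi Seoul (3); add Seoul.
Step 4: cheapest edge leaving the tree is Oslo Seoul (4); add Oslo.
The 3rd edge added is Hanoi Seoul.

Hanoi-Seoul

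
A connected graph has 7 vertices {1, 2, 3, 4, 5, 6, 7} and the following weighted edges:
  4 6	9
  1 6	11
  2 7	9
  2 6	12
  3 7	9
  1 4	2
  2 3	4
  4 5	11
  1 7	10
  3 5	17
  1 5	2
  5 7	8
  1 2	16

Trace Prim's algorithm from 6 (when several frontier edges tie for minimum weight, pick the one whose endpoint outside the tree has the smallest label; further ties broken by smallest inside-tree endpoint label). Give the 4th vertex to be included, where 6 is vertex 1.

Grow the tree from 6 using Prim:
Step 1: frontier [4 6 9, 1 6 11, 2 6 12] → take 4 6 (9); add 4.
Step 2: frontier [1 4 2, 4 5 11, 1 6 11, 2 6 12] → take 1 4 (2); add 1.
Step 3: frontier [1 5 2, 1 7 10, 1 2 16, 4 5 11, 2 6 12] → take 1 5 (2); add 5.
Step 4: frontier [1 7 10, 1 2 16, 5 7 8, 3 5 17, 2 6 12] → take 5 7 (8); add 7.
Step 5: frontier [1 2 16, 3 5 17, 2 6 12, 2 7 9, 3 7 9] → take 2 7 (9); add 2.
Step 6: frontier [2 3 4, 3 5 17, 3 7 9] → take 2 3 (4); add 3.
Vertex order: 6, 4, 1, 5, 7, 2, 3. The 4th vertex is 5.

5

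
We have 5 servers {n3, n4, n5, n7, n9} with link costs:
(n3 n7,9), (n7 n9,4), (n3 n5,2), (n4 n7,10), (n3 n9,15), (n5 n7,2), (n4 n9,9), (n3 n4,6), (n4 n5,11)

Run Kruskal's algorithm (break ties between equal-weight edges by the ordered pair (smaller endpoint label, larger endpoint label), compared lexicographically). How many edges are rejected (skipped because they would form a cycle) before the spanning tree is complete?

Kruskal's algorithm — process edges by increasing weight (ties by edge label):
n3 n5 (2): add — endpoints in different components.
n5 n7 (2): add — endpoints in different components.
n7 n9 (4): add — endpoints in different components.
n3 n4 (6): add — endpoints in different components.
Edges rejected before the tree was complete: 0.

0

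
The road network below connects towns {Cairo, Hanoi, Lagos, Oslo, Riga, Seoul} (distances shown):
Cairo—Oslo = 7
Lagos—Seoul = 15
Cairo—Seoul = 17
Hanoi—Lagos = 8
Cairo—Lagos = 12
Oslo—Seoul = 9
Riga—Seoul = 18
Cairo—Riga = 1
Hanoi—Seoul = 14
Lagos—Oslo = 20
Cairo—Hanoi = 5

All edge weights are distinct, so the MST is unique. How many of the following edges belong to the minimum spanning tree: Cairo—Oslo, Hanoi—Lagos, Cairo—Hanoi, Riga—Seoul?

Kruskal's algorithm — process edges by increasing weight (ties by edge label):
Cairo—Riga (1): add — endpoints in different components.
Cairo—Hanoi (5): add — endpoints in different components.
Cairo—Oslo (7): add — endpoints in different components.
Hanoi—Lagos (8): add — endpoints in different components.
Oslo—Seoul (9): add — endpoints in different components.
MST edge set: {Cairo—Riga, Cairo—Hanoi, Cairo—Oslo, Hanoi—Lagos, Oslo—Seoul}.
Of the listed edges, {Cairo—Oslo, Hanoi—Lagos, Cairo—Hanoi} are in the MST → 3.

3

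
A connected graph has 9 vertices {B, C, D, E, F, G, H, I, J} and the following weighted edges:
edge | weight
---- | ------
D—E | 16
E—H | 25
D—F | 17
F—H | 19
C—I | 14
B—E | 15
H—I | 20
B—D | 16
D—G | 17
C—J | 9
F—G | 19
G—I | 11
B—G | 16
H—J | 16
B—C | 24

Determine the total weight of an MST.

114

Kruskal's algorithm — process edges by increasing weight (ties by edge label):
C—J (9): add — endpoints in different components.
G—I (11): add — endpoints in different components.
C—I (14): add — endpoints in different components.
B—E (15): add — endpoints in different components.
B—D (16): add — endpoints in different components.
B—G (16): add — endpoints in different components.
D—E (16): skip — D and E already connected.
H—J (16): add — endpoints in different components.
D—F (17): add — endpoints in different components.
MST edges: C—J, G—I, C—I, B—E, B—D, B—G, H—J, D—F; total weight 9+11+14+15+16+16+16+17 = 114.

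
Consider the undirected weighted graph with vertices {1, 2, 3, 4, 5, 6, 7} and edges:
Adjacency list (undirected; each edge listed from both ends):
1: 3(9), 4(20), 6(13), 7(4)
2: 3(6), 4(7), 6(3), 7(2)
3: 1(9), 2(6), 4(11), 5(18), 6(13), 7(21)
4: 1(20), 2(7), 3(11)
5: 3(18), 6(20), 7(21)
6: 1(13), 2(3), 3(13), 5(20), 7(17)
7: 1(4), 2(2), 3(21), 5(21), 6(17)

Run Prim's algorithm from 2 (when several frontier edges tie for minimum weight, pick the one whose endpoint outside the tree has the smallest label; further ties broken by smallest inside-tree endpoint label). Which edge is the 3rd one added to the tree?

1-7

Prim's algorithm from 2:
Step 1: cheapest edge leaving the tree is 2 7 (2); add 7.
Step 2: cheapest edge leaving the tree is 2 6 (3); add 6.
Step 3: cheapest edge leaving the tree is 1 7 (4); add 1.
Step 4: cheapest edge leaving the tree is 2 3 (6); add 3.
Step 5: cheapest edge leaving the tree is 2 4 (7); add 4.
Step 6: cheapest edge leaving the tree is 3 5 (18); add 5.
The 3rd edge added is 1 7.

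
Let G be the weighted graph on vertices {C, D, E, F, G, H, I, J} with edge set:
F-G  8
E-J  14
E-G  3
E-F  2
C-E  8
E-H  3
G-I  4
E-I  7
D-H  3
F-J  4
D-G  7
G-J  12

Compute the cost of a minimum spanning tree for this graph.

Kruskal's algorithm — process edges by increasing weight (ties by edge label):
E-F (2): add — endpoints in different components.
D-H (3): add — endpoints in different components.
E-G (3): add — endpoints in different components.
E-H (3): add — endpoints in different components.
F-J (4): add — endpoints in different components.
G-I (4): add — endpoints in different components.
D-G (7): skip — D and G already connected.
E-I (7): skip — E and I already connected.
C-E (8): add — endpoints in different components.
MST edges: E-F, D-H, E-G, E-H, F-J, G-I, C-E; total weight 2+3+3+3+4+4+8 = 27.

27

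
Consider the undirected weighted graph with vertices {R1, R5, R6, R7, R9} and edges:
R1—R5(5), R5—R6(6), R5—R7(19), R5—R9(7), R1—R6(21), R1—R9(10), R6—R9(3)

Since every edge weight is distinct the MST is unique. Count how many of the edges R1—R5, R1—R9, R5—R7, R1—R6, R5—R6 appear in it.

Kruskal: consider edges lightest-first.
R6—R9 (3): add. Components now {R6,R9} {R7} {R1} {R5}
R1—R5 (5): add. Components now {R6,R9} {R7} {R1,R5}
R5—R6 (6): add. Components now {R1,R5,R6,R9} {R7}
R5—R9 (7): skip — R9 and R5 already connected.
R1—R9 (10): skip — R1 and R9 already connected.
R5—R7 (19): add. Components now {R1,R5,R6,R7,R9}
MST edge set: {R6—R9, R1—R5, R5—R6, R5—R7}.
Of the listed edges, {R1—R5, R5—R7, R5—R6} are in the MST → 3.

3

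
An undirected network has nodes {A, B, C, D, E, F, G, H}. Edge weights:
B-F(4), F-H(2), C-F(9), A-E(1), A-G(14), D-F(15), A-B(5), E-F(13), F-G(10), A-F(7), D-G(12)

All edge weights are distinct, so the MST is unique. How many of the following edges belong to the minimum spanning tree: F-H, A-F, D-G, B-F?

Kruskal's algorithm — process edges by increasing weight (ties by edge label):
A-E (1): add — endpoints in different components.
F-H (2): add — endpoints in different components.
B-F (4): add — endpoints in different components.
A-B (5): add — endpoints in different components.
A-F (7): skip — A and F already connected.
C-F (9): add — endpoints in different components.
F-G (10): add — endpoints in different components.
D-G (12): add — endpoints in different components.
MST edge set: {A-E, F-H, B-F, A-B, C-F, F-G, D-G}.
Of the listed edges, {F-H, D-G, B-F} are in the MST → 3.

3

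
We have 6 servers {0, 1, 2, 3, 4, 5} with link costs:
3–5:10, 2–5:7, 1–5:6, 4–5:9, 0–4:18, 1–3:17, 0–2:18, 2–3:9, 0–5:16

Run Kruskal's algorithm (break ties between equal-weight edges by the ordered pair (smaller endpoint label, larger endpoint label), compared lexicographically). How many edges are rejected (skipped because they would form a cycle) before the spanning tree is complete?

Sort edges by weight, then run Kruskal:
1–5 (6): add — endpoints in different components.
2–5 (7): add — endpoints in different components.
2–3 (9): add — endpoints in different components.
4–5 (9): add — endpoints in different components.
3–5 (10): skip — 3 and 5 already connected.
0–5 (16): add — endpoints in different components.
Edges rejected before the tree was complete: 1.

1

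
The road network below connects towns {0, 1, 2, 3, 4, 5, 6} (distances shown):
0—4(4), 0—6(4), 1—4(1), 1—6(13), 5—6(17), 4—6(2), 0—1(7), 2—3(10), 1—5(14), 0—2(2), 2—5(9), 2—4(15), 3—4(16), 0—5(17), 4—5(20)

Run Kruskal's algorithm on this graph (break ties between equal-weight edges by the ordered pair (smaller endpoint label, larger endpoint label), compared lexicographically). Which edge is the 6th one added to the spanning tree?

2-3

Sort edges by weight, then run Kruskal:
1—4 (1): add. Components now {0} {1,4} {2} {3} {5} {6}
0—2 (2): add. Components now {0,2} {1,4} {3} {5} {6}
4—6 (2): add. Components now {0,2} {1,4,6} {3} {5}
0—4 (4): add. Components now {0,1,2,4,6} {3} {5}
0—6 (4): skip — 0 and 6 already connected.
0—1 (7): skip — 0 and 1 already connected.
2—5 (9): add. Components now {0,1,2,4,5,6} {3}
2—3 (10): add. Components now {0,1,2,3,4,5,6}
The 6th edge added is 2—3.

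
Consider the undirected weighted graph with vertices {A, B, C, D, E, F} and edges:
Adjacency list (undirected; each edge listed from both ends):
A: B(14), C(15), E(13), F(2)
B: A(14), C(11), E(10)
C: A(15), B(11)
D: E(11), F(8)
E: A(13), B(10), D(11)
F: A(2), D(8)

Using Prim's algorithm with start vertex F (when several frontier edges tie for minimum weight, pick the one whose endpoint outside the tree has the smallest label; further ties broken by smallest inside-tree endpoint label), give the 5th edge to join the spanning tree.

Grow the tree from F using Prim:
Step 1: cheapest edge leaving the tree is A F (2); add A.
Step 2: cheapest edge leaving the tree is D F (8); add D.
Step 3: cheapest edge leaving the tree is D E (11); add E.
Step 4: cheapest edge leaving the tree is B E (10); add B.
Step 5: cheapest edge leaving the tree is B C (11); add C.
The 5th edge added is B C.

B-C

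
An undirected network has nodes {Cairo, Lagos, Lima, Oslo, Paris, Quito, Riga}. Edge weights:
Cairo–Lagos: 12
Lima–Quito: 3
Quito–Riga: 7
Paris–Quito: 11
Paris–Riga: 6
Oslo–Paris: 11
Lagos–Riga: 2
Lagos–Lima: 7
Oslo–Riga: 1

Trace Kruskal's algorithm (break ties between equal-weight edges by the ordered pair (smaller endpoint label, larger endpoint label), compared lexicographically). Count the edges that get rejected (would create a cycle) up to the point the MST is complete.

Sort edges by weight, then run Kruskal:
Oslo–Riga (1): add. Components now {Paris} {Lima} {Cairo} {Oslo,Riga} {Quito} {Lagos}
Lagos–Riga (2): add. Components now {Paris} {Lima} {Cairo} {Lagos,Oslo,Riga} {Quito}
Lima–Quito (3): add. Components now {Paris} {Lima,Quito} {Cairo} {Lagos,Oslo,Riga}
Paris–Riga (6): add. Components now {Lagos,Oslo,Paris,Riga} {Lima,Quito} {Cairo}
Lagos–Lima (7): add. Components now {Lagos,Lima,Oslo,Paris,Quito,Riga} {Cairo}
Quito–Riga (7): skip — Riga and Quito already connected.
Oslo–Paris (11): skip — Paris and Oslo already connected.
Paris–Quito (11): skip — Paris and Quito already connected.
Cairo–Lagos (12): add. Components now {Cairo,Lagos,Lima,Oslo,Paris,Quito,Riga}
Edges rejected before the tree was complete: 3.

3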